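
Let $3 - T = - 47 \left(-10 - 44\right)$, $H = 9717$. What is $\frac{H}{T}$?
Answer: $- \frac{3239}{845} \approx -3.8331$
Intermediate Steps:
$T = -2535$ ($T = 3 - - 47 \left(-10 - 44\right) = 3 - \left(-47\right) \left(-54\right) = 3 - 2538 = -2535$)
$\frac{H}{T} = \frac{9717}{-2535} = 9717 \left(- \frac{1}{2535}\right) = - \frac{3239}{845}$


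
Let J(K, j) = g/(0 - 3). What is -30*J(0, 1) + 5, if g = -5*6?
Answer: -295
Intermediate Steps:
g = -30
J(K, j) = 10 (J(K, j) = -30/(0 - 3) = -30/(-3) = -⅓*(-30) = 10)
-30*J(0, 1) + 5 = -30*10 + 5 = -300 + 5 = -295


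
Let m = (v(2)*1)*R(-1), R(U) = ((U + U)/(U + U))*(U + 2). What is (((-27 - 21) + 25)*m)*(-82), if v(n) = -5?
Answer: -9430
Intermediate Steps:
R(U) = 2 + U (R(U) = ((2*U)/((2*U)))*(2 + U) = ((2*U)*(1/(2*U)))*(2 + U) = 1*(2 + U) = 2 + U)
m = -5 (m = (-5*1)*(2 - 1) = -5*1 = -5)
(((-27 - 21) + 25)*m)*(-82) = (((-27 - 21) + 25)*(-5))*(-82) = ((-48 + 25)*(-5))*(-82) = -23*(-5)*(-82) = 115*(-82) = -9430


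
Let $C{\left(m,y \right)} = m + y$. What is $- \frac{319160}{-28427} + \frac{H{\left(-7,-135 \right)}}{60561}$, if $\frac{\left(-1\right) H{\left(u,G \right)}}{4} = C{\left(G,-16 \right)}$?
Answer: $\frac{19345818668}{1721567547} \approx 11.237$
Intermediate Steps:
$H{\left(u,G \right)} = 64 - 4 G$ ($H{\left(u,G \right)} = - 4 \left(G - 16\right) = - 4 \left(-16 + G\right) = 64 - 4 G$)
$- \frac{319160}{-28427} + \frac{H{\left(-7,-135 \right)}}{60561} = - \frac{319160}{-28427} + \frac{64 - -540}{60561} = \left(-319160\right) \left(- \frac{1}{28427}\right) + \left(64 + 540\right) \frac{1}{60561} = \frac{319160}{28427} + 604 \cdot \frac{1}{60561} = \frac{319160}{28427} + \frac{604}{60561} = \frac{19345818668}{1721567547}$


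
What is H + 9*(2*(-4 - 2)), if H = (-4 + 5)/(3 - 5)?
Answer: -217/2 ≈ -108.50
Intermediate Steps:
H = -½ (H = 1/(-2) = 1*(-½) = -½ ≈ -0.50000)
H + 9*(2*(-4 - 2)) = -½ + 9*(2*(-4 - 2)) = -½ + 9*(2*(-6)) = -½ + 9*(-12) = -½ - 108 = -217/2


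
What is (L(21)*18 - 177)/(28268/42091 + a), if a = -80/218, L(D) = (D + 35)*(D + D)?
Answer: 8409655527/60764 ≈ 1.3840e+5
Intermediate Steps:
L(D) = 2*D*(35 + D) (L(D) = (35 + D)*(2*D) = 2*D*(35 + D))
a = -40/109 (a = (1/218)*(-80) = -40/109 ≈ -0.36697)
(L(21)*18 - 177)/(28268/42091 + a) = ((2*21*(35 + 21))*18 - 177)/(28268/42091 - 40/109) = ((2*21*56)*18 - 177)/(28268*(1/42091) - 40/109) = (2352*18 - 177)/(28268/42091 - 40/109) = (42336 - 177)/(1397572/4587919) = 42159*(4587919/1397572) = 8409655527/60764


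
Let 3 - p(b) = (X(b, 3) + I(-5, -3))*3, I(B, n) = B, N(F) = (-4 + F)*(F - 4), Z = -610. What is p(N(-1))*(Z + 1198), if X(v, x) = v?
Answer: -33516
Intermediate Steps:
N(F) = (-4 + F)² (N(F) = (-4 + F)*(-4 + F) = (-4 + F)²)
p(b) = 18 - 3*b (p(b) = 3 - (b - 5)*3 = 3 - (-5 + b)*3 = 3 - (-15 + 3*b) = 3 + (15 - 3*b) = 18 - 3*b)
p(N(-1))*(Z + 1198) = (18 - 3*(-4 - 1)²)*(-610 + 1198) = (18 - 3*(-5)²)*588 = (18 - 3*25)*588 = (18 - 75)*588 = -57*588 = -33516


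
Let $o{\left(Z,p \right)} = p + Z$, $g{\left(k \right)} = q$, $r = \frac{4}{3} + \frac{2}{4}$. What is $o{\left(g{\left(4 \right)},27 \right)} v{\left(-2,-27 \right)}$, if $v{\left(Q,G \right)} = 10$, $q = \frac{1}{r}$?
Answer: $\frac{3030}{11} \approx 275.45$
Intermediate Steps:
$r = \frac{11}{6}$ ($r = 4 \cdot \frac{1}{3} + 2 \cdot \frac{1}{4} = \frac{4}{3} + \frac{1}{2} = \frac{11}{6} \approx 1.8333$)
$q = \frac{6}{11}$ ($q = \frac{1}{\frac{11}{6}} = \frac{6}{11} \approx 0.54545$)
$g{\left(k \right)} = \frac{6}{11}$
$o{\left(Z,p \right)} = Z + p$
$o{\left(g{\left(4 \right)},27 \right)} v{\left(-2,-27 \right)} = \left(\frac{6}{11} + 27\right) 10 = \frac{303}{11} \cdot 10 = \frac{3030}{11}$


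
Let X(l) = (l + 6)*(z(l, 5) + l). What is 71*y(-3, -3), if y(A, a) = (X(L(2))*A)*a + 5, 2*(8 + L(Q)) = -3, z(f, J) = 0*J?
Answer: 86407/4 ≈ 21602.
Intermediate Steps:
z(f, J) = 0
L(Q) = -19/2 (L(Q) = -8 + (1/2)*(-3) = -8 - 3/2 = -19/2)
X(l) = l*(6 + l) (X(l) = (l + 6)*(0 + l) = (6 + l)*l = l*(6 + l))
y(A, a) = 5 + 133*A*a/4 (y(A, a) = ((-19*(6 - 19/2)/2)*A)*a + 5 = ((-19/2*(-7/2))*A)*a + 5 = (133*A/4)*a + 5 = 133*A*a/4 + 5 = 5 + 133*A*a/4)
71*y(-3, -3) = 71*(5 + (133/4)*(-3)*(-3)) = 71*(5 + 1197/4) = 71*(1217/4) = 86407/4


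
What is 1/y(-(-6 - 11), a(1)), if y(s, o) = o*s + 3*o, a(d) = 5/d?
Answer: 1/100 ≈ 0.010000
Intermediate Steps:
y(s, o) = 3*o + o*s
1/y(-(-6 - 11), a(1)) = 1/((5/1)*(3 - (-6 - 11))) = 1/((5*1)*(3 - 1*(-17))) = 1/(5*(3 + 17)) = 1/(5*20) = 1/100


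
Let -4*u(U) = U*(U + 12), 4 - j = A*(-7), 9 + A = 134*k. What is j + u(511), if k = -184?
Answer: -957857/4 ≈ -2.3946e+5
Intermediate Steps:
A = -24665 (A = -9 + 134*(-184) = -9 - 24656 = -24665)
j = -172651 (j = 4 - (-24665)*(-7) = 4 - 1*172655 = 4 - 172655 = -172651)
u(U) = -U*(12 + U)/4 (u(U) = -U*(U + 12)/4 = -U*(12 + U)/4)
j + u(511) = -172651 - 1/4*511*(12 + 511) = -172651 - 1/4*511*523 = -172651 - 267253/4 = -957857/4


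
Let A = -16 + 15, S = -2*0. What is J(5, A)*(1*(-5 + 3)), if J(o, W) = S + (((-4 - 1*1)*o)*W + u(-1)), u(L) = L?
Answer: -48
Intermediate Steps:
S = 0
A = -1
J(o, W) = -1 - 5*W*o (J(o, W) = 0 + (((-4 - 1*1)*o)*W - 1) = 0 + (((-4 - 1)*o)*W - 1) = 0 + ((-5*o)*W - 1) = 0 + (-5*W*o - 1) = 0 + (-1 - 5*W*o) = -1 - 5*W*o)
J(5, A)*(1*(-5 + 3)) = (-1 - 5*(-1)*5)*(1*(-5 + 3)) = (-1 + 25)*(1*(-2)) = 24*(-2) = -48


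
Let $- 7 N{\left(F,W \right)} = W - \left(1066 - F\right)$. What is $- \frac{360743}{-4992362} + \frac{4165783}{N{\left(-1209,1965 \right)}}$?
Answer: $\frac{36394947269113}{386908055} \approx 94066.0$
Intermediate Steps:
$N{\left(F,W \right)} = \frac{1066}{7} - \frac{F}{7} - \frac{W}{7}$ ($N{\left(F,W \right)} = - \frac{W - \left(1066 - F\right)}{7} = - \frac{W + \left(-1066 + F\right)}{7} = - \frac{-1066 + F + W}{7} = \frac{1066}{7} - \frac{F}{7} - \frac{W}{7}$)
$- \frac{360743}{-4992362} + \frac{4165783}{N{\left(-1209,1965 \right)}} = - \frac{360743}{-4992362} + \frac{4165783}{\frac{1066}{7} - - \frac{1209}{7} - \frac{1965}{7}} = \left(-360743\right) \left(- \frac{1}{4992362}\right) + \frac{4165783}{\frac{1066}{7} + \frac{1209}{7} - \frac{1965}{7}} = \frac{360743}{4992362} + \frac{4165783}{\frac{310}{7}} = \frac{360743}{4992362} + 4165783 \cdot \frac{7}{310} = \frac{360743}{4992362} + \frac{29160481}{310} = \frac{36394947269113}{386908055}$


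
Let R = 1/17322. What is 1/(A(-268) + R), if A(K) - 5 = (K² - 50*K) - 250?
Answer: 17322/1472006239 ≈ 1.1768e-5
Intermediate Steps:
A(K) = -245 + K² - 50*K (A(K) = 5 + ((K² - 50*K) - 250) = 5 + (-250 + K² - 50*K) = -245 + K² - 50*K)
R = 1/17322 ≈ 5.7730e-5
1/(A(-268) + R) = 1/((-245 + (-268)² - 50*(-268)) + 1/17322) = 1/((-245 + 71824 + 13400) + 1/17322) = 1/(84979 + 1/17322) = 1/(1472006239/17322) = 17322/1472006239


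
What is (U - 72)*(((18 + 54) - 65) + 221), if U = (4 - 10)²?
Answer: -8208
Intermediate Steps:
U = 36 (U = (-6)² = 36)
(U - 72)*(((18 + 54) - 65) + 221) = (36 - 72)*(((18 + 54) - 65) + 221) = -36*((72 - 65) + 221) = -36*(7 + 221) = -36*228 = -8208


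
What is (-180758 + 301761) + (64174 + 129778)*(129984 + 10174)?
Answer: 27184045419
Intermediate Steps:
(-180758 + 301761) + (64174 + 129778)*(129984 + 10174) = 121003 + 193952*140158 = 121003 + 27183924416 = 27184045419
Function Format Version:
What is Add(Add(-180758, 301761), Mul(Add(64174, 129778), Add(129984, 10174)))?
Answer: 27184045419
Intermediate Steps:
Add(Add(-180758, 301761), Mul(Add(64174, 129778), Add(129984, 10174))) = Add(121003, Mul(193952, 140158)) = Add(121003, 27183924416) = 27184045419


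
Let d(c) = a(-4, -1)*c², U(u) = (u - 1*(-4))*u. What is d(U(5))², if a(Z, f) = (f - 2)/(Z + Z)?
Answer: 36905625/64 ≈ 5.7665e+5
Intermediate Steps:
a(Z, f) = (-2 + f)/(2*Z) (a(Z, f) = (-2 + f)/((2*Z)) = (-2 + f)*(1/(2*Z)) = (-2 + f)/(2*Z))
U(u) = u*(4 + u) (U(u) = (u + 4)*u = (4 + u)*u = u*(4 + u))
d(c) = 3*c²/8 (d(c) = ((½)*(-2 - 1)/(-4))*c² = ((½)*(-¼)*(-3))*c² = 3*c²/8)
d(U(5))² = (3*(5*(4 + 5))²/8)² = (3*(5*9)²/8)² = ((3/8)*45²)² = ((3/8)*2025)² = (6075/8)² = 36905625/64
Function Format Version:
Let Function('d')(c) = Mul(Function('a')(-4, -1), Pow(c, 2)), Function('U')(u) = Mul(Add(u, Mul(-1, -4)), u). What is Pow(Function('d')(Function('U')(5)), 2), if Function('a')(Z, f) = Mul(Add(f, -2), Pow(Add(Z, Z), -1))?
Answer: Rational(36905625, 64) ≈ 5.7665e+5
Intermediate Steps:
Function('a')(Z, f) = Mul(Rational(1, 2), Pow(Z, -1), Add(-2, f)) (Function('a')(Z, f) = Mul(Add(-2, f), Pow(Mul(2, Z), -1)) = Mul(Add(-2, f), Mul(Rational(1, 2), Pow(Z, -1))) = Mul(Rational(1, 2), Pow(Z, -1), Add(-2, f)))
Function('U')(u) = Mul(u, Add(4, u)) (Function('U')(u) = Mul(Add(u, 4), u) = Mul(Add(4, u), u) = Mul(u, Add(4, u)))
Function('d')(c) = Mul(Rational(3, 8), Pow(c, 2)) (Function('d')(c) = Mul(Mul(Rational(1, 2), Pow(-4, -1), Add(-2, -1)), Pow(c, 2)) = Mul(Mul(Rational(1, 2), Rational(-1, 4), -3), Pow(c, 2)) = Mul(Rational(3, 8), Pow(c, 2)))
Pow(Function('d')(Function('U')(5)), 2) = Pow(Mul(Rational(3, 8), Pow(Mul(5, Add(4, 5)), 2)), 2) = Pow(Mul(Rational(3, 8), Pow(Mul(5, 9), 2)), 2) = Pow(Mul(Rational(3, 8), Pow(45, 2)), 2) = Pow(Mul(Rational(3, 8), 2025), 2) = Pow(Rational(6075, 8), 2) = Rational(36905625, 64)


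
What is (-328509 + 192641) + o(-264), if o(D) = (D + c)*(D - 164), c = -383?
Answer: 141048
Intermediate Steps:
o(D) = (-383 + D)*(-164 + D) (o(D) = (D - 383)*(D - 164) = (-383 + D)*(-164 + D))
(-328509 + 192641) + o(-264) = (-328509 + 192641) + (62812 + (-264)² - 547*(-264)) = -135868 + (62812 + 69696 + 144408) = -135868 + 276916 = 141048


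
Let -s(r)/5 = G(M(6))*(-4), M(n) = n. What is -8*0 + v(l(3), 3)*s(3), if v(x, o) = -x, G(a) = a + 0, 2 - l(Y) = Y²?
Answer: 840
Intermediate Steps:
l(Y) = 2 - Y²
G(a) = a
s(r) = 120 (s(r) = -30*(-4) = -5*(-24) = 120)
-8*0 + v(l(3), 3)*s(3) = -8*0 - (2 - 1*3²)*120 = 0 - (2 - 1*9)*120 = 0 - (2 - 9)*120 = 0 - 1*(-7)*120 = 0 + 7*120 = 0 + 840 = 840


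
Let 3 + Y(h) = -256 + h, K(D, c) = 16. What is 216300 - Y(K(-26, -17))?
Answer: 216543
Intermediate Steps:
Y(h) = -259 + h (Y(h) = -3 + (-256 + h) = -259 + h)
216300 - Y(K(-26, -17)) = 216300 - (-259 + 16) = 216300 - 1*(-243) = 216300 + 243 = 216543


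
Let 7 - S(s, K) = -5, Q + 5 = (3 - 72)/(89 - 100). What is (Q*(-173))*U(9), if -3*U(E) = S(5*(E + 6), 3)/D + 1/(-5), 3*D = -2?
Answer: -220402/165 ≈ -1335.8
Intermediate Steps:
D = -2/3 (D = (1/3)*(-2) = -2/3 ≈ -0.66667)
Q = 14/11 (Q = -5 + (3 - 72)/(89 - 100) = -5 - 69/(-11) = -5 - 69*(-1/11) = -5 + 69/11 = 14/11 ≈ 1.2727)
S(s, K) = 12 (S(s, K) = 7 - 1*(-5) = 7 + 5 = 12)
U(E) = 91/15 (U(E) = -(12/(-2/3) + 1/(-5))/3 = -(12*(-3/2) + 1*(-1/5))/3 = -(-18 - 1/5)/3 = -1/3*(-91/5) = 91/15)
(Q*(-173))*U(9) = ((14/11)*(-173))*(91/15) = -2422/11*91/15 = -220402/165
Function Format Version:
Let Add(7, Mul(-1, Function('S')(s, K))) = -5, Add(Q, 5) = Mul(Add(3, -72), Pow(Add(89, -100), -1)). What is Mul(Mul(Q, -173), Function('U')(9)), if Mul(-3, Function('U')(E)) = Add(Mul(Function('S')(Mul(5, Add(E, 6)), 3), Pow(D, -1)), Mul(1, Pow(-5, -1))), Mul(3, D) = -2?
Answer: Rational(-220402, 165) ≈ -1335.8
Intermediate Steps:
D = Rational(-2, 3) (D = Mul(Rational(1, 3), -2) = Rational(-2, 3) ≈ -0.66667)
Q = Rational(14, 11) (Q = Add(-5, Mul(Add(3, -72), Pow(Add(89, -100), -1))) = Add(-5, Mul(-69, Pow(-11, -1))) = Add(-5, Mul(-69, Rational(-1, 11))) = Add(-5, Rational(69, 11)) = Rational(14, 11) ≈ 1.2727)
Function('S')(s, K) = 12 (Function('S')(s, K) = Add(7, Mul(-1, -5)) = Add(7, 5) = 12)
Function('U')(E) = Rational(91, 15) (Function('U')(E) = Mul(Rational(-1, 3), Add(Mul(12, Pow(Rational(-2, 3), -1)), Mul(1, Pow(-5, -1)))) = Mul(Rational(-1, 3), Add(Mul(12, Rational(-3, 2)), Mul(1, Rational(-1, 5)))) = Mul(Rational(-1, 3), Add(-18, Rational(-1, 5))) = Mul(Rational(-1, 3), Rational(-91, 5)) = Rational(91, 15))
Mul(Mul(Q, -173), Function('U')(9)) = Mul(Mul(Rational(14, 11), -173), Rational(91, 15)) = Mul(Rational(-2422, 11), Rational(91, 15)) = Rational(-220402, 165)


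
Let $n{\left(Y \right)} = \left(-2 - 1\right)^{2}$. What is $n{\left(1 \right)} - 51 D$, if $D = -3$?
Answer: $162$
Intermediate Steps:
$n{\left(Y \right)} = 9$ ($n{\left(Y \right)} = \left(-3\right)^{2} = 9$)
$n{\left(1 \right)} - 51 D = 9 - -153 = 9 + 153 = 162$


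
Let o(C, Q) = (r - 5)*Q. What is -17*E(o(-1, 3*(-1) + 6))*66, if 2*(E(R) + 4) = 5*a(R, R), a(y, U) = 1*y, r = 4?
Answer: 12903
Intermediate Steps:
o(C, Q) = -Q (o(C, Q) = (4 - 5)*Q = -Q)
a(y, U) = y
E(R) = -4 + 5*R/2 (E(R) = -4 + (5*R)/2 = -4 + 5*R/2)
-17*E(o(-1, 3*(-1) + 6))*66 = -17*(-4 + 5*(-(3*(-1) + 6))/2)*66 = -17*(-4 + 5*(-(-3 + 6))/2)*66 = -17*(-4 + 5*(-1*3)/2)*66 = -17*(-4 + (5/2)*(-3))*66 = -17*(-4 - 15/2)*66 = -17*(-23/2)*66 = (391/2)*66 = 12903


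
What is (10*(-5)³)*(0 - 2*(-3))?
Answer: -7500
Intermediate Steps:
(10*(-5)³)*(0 - 2*(-3)) = (10*(-125))*(0 + 6) = -1250*6 = -7500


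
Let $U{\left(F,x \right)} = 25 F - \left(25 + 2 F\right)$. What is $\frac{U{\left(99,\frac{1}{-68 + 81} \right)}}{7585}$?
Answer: $\frac{2252}{7585} \approx 0.2969$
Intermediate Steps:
$U{\left(F,x \right)} = -25 + 23 F$ ($U{\left(F,x \right)} = 25 F - \left(25 + 2 F\right) = -25 + 23 F$)
$\frac{U{\left(99,\frac{1}{-68 + 81} \right)}}{7585} = \frac{-25 + 23 \cdot 99}{7585} = \left(-25 + 2277\right) \frac{1}{7585} = 2252 \cdot \frac{1}{7585} = \frac{2252}{7585}$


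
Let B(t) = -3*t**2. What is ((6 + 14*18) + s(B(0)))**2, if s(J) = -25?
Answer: 54289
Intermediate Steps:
((6 + 14*18) + s(B(0)))**2 = ((6 + 14*18) - 25)**2 = ((6 + 252) - 25)**2 = (258 - 25)**2 = 233**2 = 54289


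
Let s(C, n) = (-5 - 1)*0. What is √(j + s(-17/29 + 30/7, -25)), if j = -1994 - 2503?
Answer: I*√4497 ≈ 67.06*I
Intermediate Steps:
s(C, n) = 0 (s(C, n) = -6*0 = 0)
j = -4497
√(j + s(-17/29 + 30/7, -25)) = √(-4497 + 0) = √(-4497) = I*√4497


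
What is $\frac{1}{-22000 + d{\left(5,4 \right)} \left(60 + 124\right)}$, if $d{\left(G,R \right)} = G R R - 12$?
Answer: $- \frac{1}{9488} \approx -0.0001054$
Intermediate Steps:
$d{\left(G,R \right)} = -12 + G R^{2}$ ($d{\left(G,R \right)} = G R^{2} - 12 = -12 + G R^{2}$)
$\frac{1}{-22000 + d{\left(5,4 \right)} \left(60 + 124\right)} = \frac{1}{-22000 + \left(-12 + 5 \cdot 4^{2}\right) \left(60 + 124\right)} = \frac{1}{-22000 + \left(-12 + 5 \cdot 16\right) 184} = \frac{1}{-22000 + \left(-12 + 80\right) 184} = \frac{1}{-22000 + 68 \cdot 184} = \frac{1}{-22000 + 12512} = \frac{1}{-9488} = - \frac{1}{9488}$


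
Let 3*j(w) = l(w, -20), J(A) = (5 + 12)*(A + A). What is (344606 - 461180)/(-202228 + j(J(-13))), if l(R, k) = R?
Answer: 174861/303563 ≈ 0.57603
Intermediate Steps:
J(A) = 34*A (J(A) = 17*(2*A) = 34*A)
j(w) = w/3
(344606 - 461180)/(-202228 + j(J(-13))) = (344606 - 461180)/(-202228 + (34*(-13))/3) = -116574/(-202228 + (1/3)*(-442)) = -116574/(-202228 - 442/3) = -116574/(-607126/3) = -116574*(-3/607126) = 174861/303563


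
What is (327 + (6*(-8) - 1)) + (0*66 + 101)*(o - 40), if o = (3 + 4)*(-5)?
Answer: -7297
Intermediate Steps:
o = -35 (o = 7*(-5) = -35)
(327 + (6*(-8) - 1)) + (0*66 + 101)*(o - 40) = (327 + (6*(-8) - 1)) + (0*66 + 101)*(-35 - 40) = (327 + (-48 - 1)) + (0 + 101)*(-75) = (327 - 49) + 101*(-75) = 278 - 7575 = -7297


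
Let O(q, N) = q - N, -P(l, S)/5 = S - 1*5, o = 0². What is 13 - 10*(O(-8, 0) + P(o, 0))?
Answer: -157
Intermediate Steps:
o = 0
P(l, S) = 25 - 5*S (P(l, S) = -5*(S - 1*5) = -5*(S - 5) = -5*(-5 + S) = 25 - 5*S)
13 - 10*(O(-8, 0) + P(o, 0)) = 13 - 10*((-8 - 1*0) + (25 - 5*0)) = 13 - 10*((-8 + 0) + (25 + 0)) = 13 - 10*(-8 + 25) = 13 - 10*17 = 13 - 170 = -157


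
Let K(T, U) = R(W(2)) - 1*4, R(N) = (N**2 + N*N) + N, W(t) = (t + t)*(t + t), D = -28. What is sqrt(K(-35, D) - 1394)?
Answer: I*sqrt(870) ≈ 29.496*I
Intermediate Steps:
W(t) = 4*t**2 (W(t) = (2*t)*(2*t) = 4*t**2)
R(N) = N + 2*N**2 (R(N) = (N**2 + N**2) + N = 2*N**2 + N = N + 2*N**2)
K(T, U) = 524 (K(T, U) = (4*2**2)*(1 + 2*(4*2**2)) - 1*4 = (4*4)*(1 + 2*(4*4)) - 4 = 16*(1 + 2*16) - 4 = 16*(1 + 32) - 4 = 16*33 - 4 = 528 - 4 = 524)
sqrt(K(-35, D) - 1394) = sqrt(524 - 1394) = sqrt(-870) = I*sqrt(870)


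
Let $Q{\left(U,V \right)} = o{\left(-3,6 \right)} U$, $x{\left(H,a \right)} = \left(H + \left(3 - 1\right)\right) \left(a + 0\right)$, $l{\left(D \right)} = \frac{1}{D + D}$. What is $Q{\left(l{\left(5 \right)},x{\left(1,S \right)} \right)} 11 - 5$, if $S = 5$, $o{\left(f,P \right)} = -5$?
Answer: $- \frac{21}{2} \approx -10.5$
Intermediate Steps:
$l{\left(D \right)} = \frac{1}{2 D}$
$x{\left(H,a \right)} = a \left(2 + H\right)$ ($x{\left(H,a \right)} = \left(H + \left(3 - 1\right)\right) a = \left(H + 2\right) a = \left(2 + H\right) a = a \left(2 + H\right)$)
$Q{\left(U,V \right)} = - 5 U$
$Q{\left(l{\left(5 \right)},x{\left(1,S \right)} \right)} 11 - 5 = - 5 \frac{1}{2 \cdot 5} \cdot 11 - 5 = - 5 \cdot \frac{1}{2} \cdot \frac{1}{5} \cdot 11 - 5 = \left(-5\right) \frac{1}{10} \cdot 11 - 5 = \left(- \frac{1}{2}\right) 11 - 5 = - \frac{11}{2} - 5 = - \frac{21}{2}$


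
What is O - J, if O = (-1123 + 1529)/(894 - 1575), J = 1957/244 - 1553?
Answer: 256620911/166164 ≈ 1544.4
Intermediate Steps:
J = -376975/244 (J = 1957*(1/244) - 1553 = 1957/244 - 1553 = -376975/244 ≈ -1545.0)
O = -406/681 (O = 406/(-681) = 406*(-1/681) = -406/681 ≈ -0.59618)
O - J = -406/681 - 1*(-376975/244) = -406/681 + 376975/244 = 256620911/166164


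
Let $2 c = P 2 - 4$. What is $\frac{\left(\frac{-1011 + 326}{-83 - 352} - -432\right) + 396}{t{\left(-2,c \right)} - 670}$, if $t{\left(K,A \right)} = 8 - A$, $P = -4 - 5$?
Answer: $- \frac{72173}{56637} \approx -1.2743$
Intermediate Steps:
$P = -9$
$c = -11$ ($c = \frac{\left(-9\right) 2 - 4}{2} = \frac{-18 - 4}{2} = \frac{1}{2} \left(-22\right) = -11$)
$\frac{\left(\frac{-1011 + 326}{-83 - 352} - -432\right) + 396}{t{\left(-2,c \right)} - 670} = \frac{\left(\frac{-1011 + 326}{-83 - 352} - -432\right) + 396}{\left(8 - -11\right) - 670} = \frac{\left(- \frac{685}{-435} + 432\right) + 396}{\left(8 + 11\right) - 670} = \frac{\left(\left(-685\right) \left(- \frac{1}{435}\right) + 432\right) + 396}{19 - 670} = \frac{\left(\frac{137}{87} + 432\right) + 396}{-651} = \left(\frac{37721}{87} + 396\right) \left(- \frac{1}{651}\right) = \frac{72173}{87} \left(- \frac{1}{651}\right) = - \frac{72173}{56637}$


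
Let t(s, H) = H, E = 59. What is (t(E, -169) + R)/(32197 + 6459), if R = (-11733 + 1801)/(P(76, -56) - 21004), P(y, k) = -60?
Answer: -887471/203562496 ≈ -0.0043597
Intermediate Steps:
R = 2483/5266 (R = (-11733 + 1801)/(-60 - 21004) = -9932/(-21064) = -9932*(-1/21064) = 2483/5266 ≈ 0.47152)
(t(E, -169) + R)/(32197 + 6459) = (-169 + 2483/5266)/(32197 + 6459) = -887471/5266/38656 = -887471/5266*1/38656 = -887471/203562496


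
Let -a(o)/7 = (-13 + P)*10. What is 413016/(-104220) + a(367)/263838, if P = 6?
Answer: -1512753439/381905505 ≈ -3.9611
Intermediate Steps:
a(o) = 490 (a(o) = -7*(-13 + 6)*10 = -(-49)*10 = -7*(-70) = 490)
413016/(-104220) + a(367)/263838 = 413016/(-104220) + 490/263838 = 413016*(-1/104220) + 490*(1/263838) = -34418/8685 + 245/131919 = -1512753439/381905505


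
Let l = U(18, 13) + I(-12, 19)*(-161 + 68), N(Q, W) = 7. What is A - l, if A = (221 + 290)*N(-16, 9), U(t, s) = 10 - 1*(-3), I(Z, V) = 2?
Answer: 3750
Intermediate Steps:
U(t, s) = 13 (U(t, s) = 10 + 3 = 13)
l = -173 (l = 13 + 2*(-161 + 68) = 13 + 2*(-93) = 13 - 186 = -173)
A = 3577 (A = (221 + 290)*7 = 511*7 = 3577)
A - l = 3577 - 1*(-173) = 3577 + 173 = 3750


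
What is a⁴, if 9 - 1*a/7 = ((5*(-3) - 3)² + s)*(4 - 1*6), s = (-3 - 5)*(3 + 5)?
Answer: 188024675659681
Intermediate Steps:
s = -64 (s = -8*8 = -64)
a = 3703 (a = 63 - 7*((5*(-3) - 3)² - 64)*(4 - 1*6) = 63 - 7*((-15 - 3)² - 64)*(4 - 6) = 63 - 7*((-18)² - 64)*(-2) = 63 - 7*(324 - 64)*(-2) = 63 - 1820*(-2) = 63 - 7*(-520) = 63 + 3640 = 3703)
a⁴ = 3703⁴ = 188024675659681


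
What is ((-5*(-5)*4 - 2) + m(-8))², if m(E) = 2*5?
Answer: 11664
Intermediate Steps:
m(E) = 10
((-5*(-5)*4 - 2) + m(-8))² = ((-5*(-5)*4 - 2) + 10)² = ((25*4 - 2) + 10)² = ((100 - 2) + 10)² = (98 + 10)² = 108² = 11664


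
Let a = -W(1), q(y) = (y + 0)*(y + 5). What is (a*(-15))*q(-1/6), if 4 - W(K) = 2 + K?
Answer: -145/12 ≈ -12.083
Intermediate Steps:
W(K) = 2 - K (W(K) = 4 - (2 + K) = 4 + (-2 - K) = 2 - K)
q(y) = y*(5 + y)
a = -1 (a = -(2 - 1*1) = -(2 - 1) = -1*1 = -1)
(a*(-15))*q(-1/6) = (-1*(-15))*((-1/6)*(5 - 1/6)) = 15*((-1*⅙)*(5 - 1*⅙)) = 15*(-(5 - ⅙)/6) = 15*(-⅙*29/6) = 15*(-29/36) = -145/12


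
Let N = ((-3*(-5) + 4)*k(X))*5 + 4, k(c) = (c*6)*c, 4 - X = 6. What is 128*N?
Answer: 292352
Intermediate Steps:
X = -2 (X = 4 - 1*6 = 4 - 6 = -2)
k(c) = 6*c² (k(c) = (6*c)*c = 6*c²)
N = 2284 (N = ((-3*(-5) + 4)*(6*(-2)²))*5 + 4 = ((15 + 4)*(6*4))*5 + 4 = (19*24)*5 + 4 = 456*5 + 4 = 2280 + 4 = 2284)
128*N = 128*2284 = 292352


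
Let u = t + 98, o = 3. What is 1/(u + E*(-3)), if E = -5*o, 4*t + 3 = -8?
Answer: 4/561 ≈ 0.0071301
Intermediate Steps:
t = -11/4 (t = -3/4 + (1/4)*(-8) = -3/4 - 2 = -11/4 ≈ -2.7500)
E = -15 (E = -5*3 = -15)
u = 381/4 (u = -11/4 + 98 = 381/4 ≈ 95.250)
1/(u + E*(-3)) = 1/(381/4 - 15*(-3)) = 1/(381/4 + 45) = 1/(561/4) = 4/561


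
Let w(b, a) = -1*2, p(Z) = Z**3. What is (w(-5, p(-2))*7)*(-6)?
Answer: 84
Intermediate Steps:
w(b, a) = -2
(w(-5, p(-2))*7)*(-6) = -2*7*(-6) = -14*(-6) = 84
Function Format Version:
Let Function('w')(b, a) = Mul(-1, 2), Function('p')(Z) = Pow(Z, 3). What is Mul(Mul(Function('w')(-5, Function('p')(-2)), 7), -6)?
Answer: 84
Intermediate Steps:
Function('w')(b, a) = -2
Mul(Mul(Function('w')(-5, Function('p')(-2)), 7), -6) = Mul(Mul(-2, 7), -6) = Mul(-14, -6) = 84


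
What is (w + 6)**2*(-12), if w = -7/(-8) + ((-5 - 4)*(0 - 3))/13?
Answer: -2600283/2704 ≈ -961.64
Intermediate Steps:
w = 307/104 (w = -7*(-1/8) - 9*(-3)*(1/13) = 7/8 + 27*(1/13) = 7/8 + 27/13 = 307/104 ≈ 2.9519)
(w + 6)**2*(-12) = (307/104 + 6)**2*(-12) = (931/104)**2*(-12) = (866761/10816)*(-12) = -2600283/2704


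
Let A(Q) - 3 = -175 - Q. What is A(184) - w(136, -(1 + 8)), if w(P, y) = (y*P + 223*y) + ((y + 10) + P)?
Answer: 2738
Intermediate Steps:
w(P, y) = 10 + P + 224*y + P*y (w(P, y) = (P*y + 223*y) + ((10 + y) + P) = (223*y + P*y) + (10 + P + y) = 10 + P + 224*y + P*y)
A(Q) = -172 - Q (A(Q) = 3 + (-175 - Q) = -172 - Q)
A(184) - w(136, -(1 + 8)) = (-172 - 1*184) - (10 + 136 + 224*(-(1 + 8)) + 136*(-(1 + 8))) = (-172 - 184) - (10 + 136 + 224*(-1*9) + 136*(-1*9)) = -356 - (10 + 136 + 224*(-9) + 136*(-9)) = -356 - (10 + 136 - 2016 - 1224) = -356 - 1*(-3094) = -356 + 3094 = 2738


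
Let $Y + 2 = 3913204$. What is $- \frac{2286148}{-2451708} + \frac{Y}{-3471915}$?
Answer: $- \frac{138059759633}{709343481735} \approx -0.19463$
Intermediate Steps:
$Y = 3913202$ ($Y = -2 + 3913204 = 3913202$)
$- \frac{2286148}{-2451708} + \frac{Y}{-3471915} = - \frac{2286148}{-2451708} + \frac{3913202}{-3471915} = \left(-2286148\right) \left(- \frac{1}{2451708}\right) + 3913202 \left(- \frac{1}{3471915}\right) = \frac{571537}{612927} - \frac{3913202}{3471915} = - \frac{138059759633}{709343481735}$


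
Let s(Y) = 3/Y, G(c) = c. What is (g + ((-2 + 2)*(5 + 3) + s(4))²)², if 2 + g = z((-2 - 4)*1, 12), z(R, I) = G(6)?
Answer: 5329/256 ≈ 20.816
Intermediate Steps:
z(R, I) = 6
g = 4 (g = -2 + 6 = 4)
(g + ((-2 + 2)*(5 + 3) + s(4))²)² = (4 + ((-2 + 2)*(5 + 3) + 3/4)²)² = (4 + (0*8 + 3*(¼))²)² = (4 + (0 + ¾)²)² = (4 + (¾)²)² = (4 + 9/16)² = (73/16)² = 5329/256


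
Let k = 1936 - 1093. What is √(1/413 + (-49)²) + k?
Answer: 843 + √409536582/413 ≈ 892.00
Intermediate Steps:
k = 843
√(1/413 + (-49)²) + k = √(1/413 + (-49)²) + 843 = √(1/413 + 2401) + 843 = √(991614/413) + 843 = √409536582/413 + 843 = 843 + √409536582/413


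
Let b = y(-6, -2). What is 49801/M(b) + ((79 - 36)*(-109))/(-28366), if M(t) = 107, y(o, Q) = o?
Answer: 1413156675/3035162 ≈ 465.60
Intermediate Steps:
b = -6
49801/M(b) + ((79 - 36)*(-109))/(-28366) = 49801/107 + ((79 - 36)*(-109))/(-28366) = 49801*(1/107) + (43*(-109))*(-1/28366) = 49801/107 - 4687*(-1/28366) = 49801/107 + 4687/28366 = 1413156675/3035162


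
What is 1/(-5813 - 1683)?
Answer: -1/7496 ≈ -0.00013340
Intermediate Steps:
1/(-5813 - 1683) = 1/(-7496) = -1/7496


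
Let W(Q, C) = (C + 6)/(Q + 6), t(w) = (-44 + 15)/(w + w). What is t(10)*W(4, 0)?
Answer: -87/100 ≈ -0.87000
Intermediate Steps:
t(w) = -29/(2*w) (t(w) = -29*1/(2*w) = -29/(2*w))
W(Q, C) = (6 + C)/(6 + Q)
t(10)*W(4, 0) = (-29/2/10)*((6 + 0)/(6 + 4)) = (-29/2*⅒)*(6/10) = -29*6/200 = -29/20*⅗ = -87/100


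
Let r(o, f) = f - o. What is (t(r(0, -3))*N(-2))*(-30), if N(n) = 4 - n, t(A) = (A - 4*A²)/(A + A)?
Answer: -1170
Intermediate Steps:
t(A) = (A - 4*A²)/(2*A) (t(A) = (A - 4*A²)/((2*A)) = (A - 4*A²)*(1/(2*A)) = (A - 4*A²)/(2*A))
(t(r(0, -3))*N(-2))*(-30) = ((½ - 2*(-3 - 1*0))*(4 - 1*(-2)))*(-30) = ((½ - 2*(-3 + 0))*(4 + 2))*(-30) = ((½ - 2*(-3))*6)*(-30) = ((½ + 6)*6)*(-30) = ((13/2)*6)*(-30) = 39*(-30) = -1170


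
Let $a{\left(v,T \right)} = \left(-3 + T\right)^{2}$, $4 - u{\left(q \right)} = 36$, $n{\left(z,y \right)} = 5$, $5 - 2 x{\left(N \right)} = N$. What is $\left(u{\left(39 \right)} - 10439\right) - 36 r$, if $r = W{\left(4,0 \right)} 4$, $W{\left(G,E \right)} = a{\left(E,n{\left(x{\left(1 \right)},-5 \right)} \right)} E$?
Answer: $-10471$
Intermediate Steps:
$x{\left(N \right)} = \frac{5}{2} - \frac{N}{2}$
$u{\left(q \right)} = -32$ ($u{\left(q \right)} = 4 - 36 = -32$)
$W{\left(G,E \right)} = 4 E$ ($W{\left(G,E \right)} = \left(-3 + 5\right)^{2} E = 2^{2} E = 4 E$)
$r = 0$ ($r = 4 \cdot 0 \cdot 4 = 0 \cdot 4 = 0$)
$\left(u{\left(39 \right)} - 10439\right) - 36 r = \left(-32 - 10439\right) - 0 = -10471 + 0 = -10471$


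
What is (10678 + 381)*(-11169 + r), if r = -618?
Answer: -130352433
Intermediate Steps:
(10678 + 381)*(-11169 + r) = (10678 + 381)*(-11169 - 618) = 11059*(-11787) = -130352433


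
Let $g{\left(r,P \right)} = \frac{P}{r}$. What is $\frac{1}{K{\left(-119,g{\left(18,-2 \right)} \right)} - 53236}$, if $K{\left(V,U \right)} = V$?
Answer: $- \frac{1}{53355} \approx -1.8742 \cdot 10^{-5}$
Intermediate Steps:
$\frac{1}{K{\left(-119,g{\left(18,-2 \right)} \right)} - 53236} = \frac{1}{-119 - 53236} = \frac{1}{-53355} = - \frac{1}{53355}$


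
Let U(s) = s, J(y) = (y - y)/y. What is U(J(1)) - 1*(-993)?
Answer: 993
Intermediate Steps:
J(y) = 0 (J(y) = 0/y = 0)
U(J(1)) - 1*(-993) = 0 - 1*(-993) = 0 + 993 = 993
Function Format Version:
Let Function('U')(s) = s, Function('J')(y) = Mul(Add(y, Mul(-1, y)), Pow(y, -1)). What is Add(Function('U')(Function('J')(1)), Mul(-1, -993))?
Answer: 993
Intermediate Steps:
Function('J')(y) = 0 (Function('J')(y) = Mul(0, Pow(y, -1)) = 0)
Add(Function('U')(Function('J')(1)), Mul(-1, -993)) = Add(0, Mul(-1, -993)) = Add(0, 993) = 993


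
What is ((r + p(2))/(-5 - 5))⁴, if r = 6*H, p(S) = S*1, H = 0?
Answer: 1/625 ≈ 0.0016000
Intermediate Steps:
p(S) = S
r = 0 (r = 6*0 = 0)
((r + p(2))/(-5 - 5))⁴ = ((0 + 2)/(-5 - 5))⁴ = (2/(-10))⁴ = (2*(-⅒))⁴ = (-⅕)⁴ = 1/625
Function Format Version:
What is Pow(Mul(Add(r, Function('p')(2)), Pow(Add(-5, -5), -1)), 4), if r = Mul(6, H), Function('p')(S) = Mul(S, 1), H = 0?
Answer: Rational(1, 625) ≈ 0.0016000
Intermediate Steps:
Function('p')(S) = S
r = 0 (r = Mul(6, 0) = 0)
Pow(Mul(Add(r, Function('p')(2)), Pow(Add(-5, -5), -1)), 4) = Pow(Mul(Add(0, 2), Pow(Add(-5, -5), -1)), 4) = Pow(Mul(2, Pow(-10, -1)), 4) = Pow(Mul(2, Rational(-1, 10)), 4) = Pow(Rational(-1, 5), 4) = Rational(1, 625)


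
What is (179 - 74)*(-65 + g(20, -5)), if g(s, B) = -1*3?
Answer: -7140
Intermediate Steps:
g(s, B) = -3
(179 - 74)*(-65 + g(20, -5)) = (179 - 74)*(-65 - 3) = 105*(-68) = -7140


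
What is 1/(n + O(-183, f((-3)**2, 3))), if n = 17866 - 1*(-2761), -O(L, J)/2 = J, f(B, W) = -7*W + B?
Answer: 1/20651 ≈ 4.8424e-5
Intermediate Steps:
f(B, W) = B - 7*W
O(L, J) = -2*J
n = 20627 (n = 17866 + 2761 = 20627)
1/(n + O(-183, f((-3)**2, 3))) = 1/(20627 - 2*((-3)**2 - 7*3)) = 1/(20627 - 2*(9 - 21)) = 1/(20627 - 2*(-12)) = 1/(20627 + 24) = 1/20651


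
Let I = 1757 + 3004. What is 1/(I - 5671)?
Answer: -1/910 ≈ -0.0010989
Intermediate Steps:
I = 4761
1/(I - 5671) = 1/(4761 - 5671) = 1/(-910) = -1/910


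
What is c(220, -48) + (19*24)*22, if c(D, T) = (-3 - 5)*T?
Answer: 10416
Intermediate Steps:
c(D, T) = -8*T
c(220, -48) + (19*24)*22 = -8*(-48) + (19*24)*22 = 384 + 456*22 = 384 + 10032 = 10416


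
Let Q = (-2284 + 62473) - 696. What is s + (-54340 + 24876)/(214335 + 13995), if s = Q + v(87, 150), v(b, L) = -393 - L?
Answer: 6730012018/114165 ≈ 58950.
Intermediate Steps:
Q = 59493 (Q = 60189 - 696 = 59493)
s = 58950 (s = 59493 + (-393 - 1*150) = 59493 + (-393 - 150) = 59493 - 543 = 58950)
s + (-54340 + 24876)/(214335 + 13995) = 58950 + (-54340 + 24876)/(214335 + 13995) = 58950 - 29464/228330 = 58950 - 29464*1/228330 = 58950 - 14732/114165 = 6730012018/114165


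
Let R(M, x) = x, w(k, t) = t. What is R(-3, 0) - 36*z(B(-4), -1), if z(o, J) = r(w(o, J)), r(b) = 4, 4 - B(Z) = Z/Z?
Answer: -144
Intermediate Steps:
B(Z) = 3 (B(Z) = 4 - Z/Z = 4 - 1*1 = 4 - 1 = 3)
z(o, J) = 4
R(-3, 0) - 36*z(B(-4), -1) = 0 - 36*4 = 0 - 144 = -144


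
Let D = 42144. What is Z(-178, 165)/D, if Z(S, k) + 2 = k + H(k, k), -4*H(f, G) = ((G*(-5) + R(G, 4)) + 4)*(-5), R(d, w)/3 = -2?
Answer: -1161/56192 ≈ -0.020661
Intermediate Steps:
R(d, w) = -6 (R(d, w) = 3*(-2) = -6)
H(f, G) = -5/2 - 25*G/4 (H(f, G) = -((G*(-5) - 6) + 4)*(-5)/4 = -((-5*G - 6) + 4)*(-5)/4 = -((-6 - 5*G) + 4)*(-5)/4 = -(-2 - 5*G)*(-5)/4 = -(10 + 25*G)/4 = -5/2 - 25*G/4)
Z(S, k) = -9/2 - 21*k/4 (Z(S, k) = -2 + (k + (-5/2 - 25*k/4)) = -2 + (-5/2 - 21*k/4) = -9/2 - 21*k/4)
Z(-178, 165)/D = (-9/2 - 21/4*165)/42144 = (-9/2 - 3465/4)*(1/42144) = -3483/4*1/42144 = -1161/56192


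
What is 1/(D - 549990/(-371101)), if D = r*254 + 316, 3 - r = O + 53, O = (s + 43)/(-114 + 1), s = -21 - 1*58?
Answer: -41934413/522646969266 ≈ -8.0235e-5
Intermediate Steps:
s = -79 (s = -21 - 58 = -79)
O = 36/113 (O = (-79 + 43)/(-114 + 1) = -36/(-113) = -36*(-1/113) = 36/113 ≈ 0.31858)
r = -5686/113 (r = 3 - (36/113 + 53) = 3 - 1*6025/113 = 3 - 6025/113 = -5686/113 ≈ -50.319)
D = -1408536/113 (D = -5686/113*254 + 316 = -1444244/113 + 316 = -1408536/113 ≈ -12465.)
1/(D - 549990/(-371101)) = 1/(-1408536/113 - 549990/(-371101)) = 1/(-1408536/113 - 549990*(-1/371101)) = 1/(-1408536/113 + 549990/371101) = 1/(-522646969266/41934413) = -41934413/522646969266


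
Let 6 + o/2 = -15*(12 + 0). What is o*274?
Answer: -101928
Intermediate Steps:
o = -372 (o = -12 + 2*(-15*(12 + 0)) = -12 + 2*(-15*12) = -12 + 2*(-180) = -12 - 360 = -372)
o*274 = -372*274 = -101928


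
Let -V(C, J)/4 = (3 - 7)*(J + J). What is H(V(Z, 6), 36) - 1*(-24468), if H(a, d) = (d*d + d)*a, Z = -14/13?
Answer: 280212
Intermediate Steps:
Z = -14/13 (Z = -14*1/13 = -14/13 ≈ -1.0769)
V(C, J) = 32*J (V(C, J) = -4*(3 - 7)*(J + J) = -(-16)*2*J = -(-32)*J = 32*J)
H(a, d) = a*(d + d²) (H(a, d) = (d² + d)*a = (d + d²)*a = a*(d + d²))
H(V(Z, 6), 36) - 1*(-24468) = (32*6)*36*(1 + 36) - 1*(-24468) = 192*36*37 + 24468 = 255744 + 24468 = 280212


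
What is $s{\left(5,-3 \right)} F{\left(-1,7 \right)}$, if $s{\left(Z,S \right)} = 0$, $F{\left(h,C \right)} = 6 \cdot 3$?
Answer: $0$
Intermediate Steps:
$F{\left(h,C \right)} = 18$
$s{\left(5,-3 \right)} F{\left(-1,7 \right)} = 0 \cdot 18 = 0$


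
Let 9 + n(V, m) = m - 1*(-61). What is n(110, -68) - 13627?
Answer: -13643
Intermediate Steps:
n(V, m) = 52 + m (n(V, m) = -9 + (m - 1*(-61)) = -9 + (m + 61) = -9 + (61 + m) = 52 + m)
n(110, -68) - 13627 = (52 - 68) - 13627 = -16 - 13627 = -13643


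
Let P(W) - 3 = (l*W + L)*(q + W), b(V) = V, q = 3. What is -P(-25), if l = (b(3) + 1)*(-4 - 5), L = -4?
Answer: 19709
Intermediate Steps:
l = -36 (l = (3 + 1)*(-4 - 5) = 4*(-9) = -36)
P(W) = 3 + (-4 - 36*W)*(3 + W) (P(W) = 3 + (-36*W - 4)*(3 + W) = 3 + (-4 - 36*W)*(3 + W))
-P(-25) = -(-9 - 112*(-25) - 36*(-25)**2) = -(-9 + 2800 - 36*625) = -(-9 + 2800 - 22500) = -1*(-19709) = 19709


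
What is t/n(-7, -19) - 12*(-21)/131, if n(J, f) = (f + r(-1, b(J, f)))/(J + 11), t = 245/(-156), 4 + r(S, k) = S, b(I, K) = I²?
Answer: 267967/122616 ≈ 2.1854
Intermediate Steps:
r(S, k) = -4 + S
t = -245/156 (t = 245*(-1/156) = -245/156 ≈ -1.5705)
n(J, f) = (-5 + f)/(11 + J) (n(J, f) = (f + (-4 - 1))/(J + 11) = (f - 5)/(11 + J) = (-5 + f)/(11 + J))
t/n(-7, -19) - 12*(-21)/131 = -245*(11 - 7)/(-5 - 19)/156 - 12*(-21)/131 = -245/(156*(-24/4)) + 252*(1/131) = -245/(156*((¼)*(-24))) + 252/131 = -245/156/(-6) + 252/131 = -245/156*(-⅙) + 252/131 = 245/936 + 252/131 = 267967/122616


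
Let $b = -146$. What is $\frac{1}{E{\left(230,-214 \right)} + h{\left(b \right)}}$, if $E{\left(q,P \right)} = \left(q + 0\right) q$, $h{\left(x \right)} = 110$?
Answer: $\frac{1}{53010} \approx 1.8864 \cdot 10^{-5}$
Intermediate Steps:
$E{\left(q,P \right)} = q^{2}$ ($E{\left(q,P \right)} = q q = q^{2}$)
$\frac{1}{E{\left(230,-214 \right)} + h{\left(b \right)}} = \frac{1}{230^{2} + 110} = \frac{1}{52900 + 110} = \frac{1}{53010}$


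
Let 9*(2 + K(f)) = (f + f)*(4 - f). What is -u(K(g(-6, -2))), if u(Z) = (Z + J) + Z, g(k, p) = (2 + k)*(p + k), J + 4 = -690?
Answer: 9866/9 ≈ 1096.2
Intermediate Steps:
J = -694 (J = -4 - 690 = -694)
g(k, p) = (2 + k)*(k + p)
K(f) = -2 + 2*f*(4 - f)/9 (K(f) = -2 + ((f + f)*(4 - f))/9 = -2 + ((2*f)*(4 - f))/9 = -2 + (2*f*(4 - f))/9 = -2 + 2*f*(4 - f)/9)
u(Z) = -694 + 2*Z (u(Z) = (Z - 694) + Z = (-694 + Z) + Z = -694 + 2*Z)
-u(K(g(-6, -2))) = -(-694 + 2*(-2 - 2*((-6)² + 2*(-6) + 2*(-2) - 6*(-2))²/9 + 8*((-6)² + 2*(-6) + 2*(-2) - 6*(-2))/9)) = -(-694 + 2*(-2 - 2*(36 - 12 - 4 + 12)²/9 + 8*(36 - 12 - 4 + 12)/9)) = -(-694 + 2*(-2 - 2/9*32² + (8/9)*32)) = -(-694 + 2*(-2 - 2/9*1024 + 256/9)) = -(-694 + 2*(-2 - 2048/9 + 256/9)) = -(-694 + 2*(-1810/9)) = -(-694 - 3620/9) = -1*(-9866/9) = 9866/9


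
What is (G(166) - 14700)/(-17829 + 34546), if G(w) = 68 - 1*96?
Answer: -14728/16717 ≈ -0.88102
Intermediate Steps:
G(w) = -28 (G(w) = 68 - 96 = -28)
(G(166) - 14700)/(-17829 + 34546) = (-28 - 14700)/(-17829 + 34546) = -14728/16717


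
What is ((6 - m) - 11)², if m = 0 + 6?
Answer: 121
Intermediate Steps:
m = 6
((6 - m) - 11)² = ((6 - 1*6) - 11)² = ((6 - 6) - 11)² = (0 - 11)² = (-11)² = 121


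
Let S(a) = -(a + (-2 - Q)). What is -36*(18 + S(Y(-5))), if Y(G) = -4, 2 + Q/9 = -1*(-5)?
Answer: -1836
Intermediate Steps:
Q = 27 (Q = -18 + 9*(-1*(-5)) = -18 + 9*5 = -18 + 45 = 27)
S(a) = 29 - a (S(a) = -(a + (-2 - 1*27)) = -(a + (-2 - 27)) = -(a - 29) = -(-29 + a) = 29 - a)
-36*(18 + S(Y(-5))) = -36*(18 + (29 - 1*(-4))) = -36*(18 + (29 + 4)) = -36*(18 + 33) = -36*51 = -1836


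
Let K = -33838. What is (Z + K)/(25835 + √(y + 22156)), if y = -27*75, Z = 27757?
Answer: -52367545/222475698 + 2027*√20131/222475698 ≈ -0.23409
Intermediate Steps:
y = -2025
(Z + K)/(25835 + √(y + 22156)) = (27757 - 33838)/(25835 + √(-2025 + 22156)) = -6081/(25835 + √20131)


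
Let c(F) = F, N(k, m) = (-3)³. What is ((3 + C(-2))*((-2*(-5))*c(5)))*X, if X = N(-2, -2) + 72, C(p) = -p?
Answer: 11250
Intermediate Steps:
N(k, m) = -27
X = 45 (X = -27 + 72 = 45)
((3 + C(-2))*((-2*(-5))*c(5)))*X = ((3 - 1*(-2))*(-2*(-5)*5))*45 = ((3 + 2)*(10*5))*45 = (5*50)*45 = 250*45 = 11250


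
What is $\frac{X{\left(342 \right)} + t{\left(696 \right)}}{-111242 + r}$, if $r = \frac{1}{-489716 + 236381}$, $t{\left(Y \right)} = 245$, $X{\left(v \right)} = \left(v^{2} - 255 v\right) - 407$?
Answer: $- \frac{7496689320}{28181492071} \approx -0.26601$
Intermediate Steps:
$X{\left(v \right)} = -407 + v^{2} - 255 v$
$r = - \frac{1}{253335}$ ($r = \frac{1}{-253335} = - \frac{1}{253335} \approx -3.9473 \cdot 10^{-6}$)
$\frac{X{\left(342 \right)} + t{\left(696 \right)}}{-111242 + r} = \frac{\left(-407 + 342^{2} - 87210\right) + 245}{-111242 - \frac{1}{253335}} = \frac{\left(-407 + 116964 - 87210\right) + 245}{- \frac{28181492071}{253335}} = \left(29347 + 245\right) \left(- \frac{253335}{28181492071}\right) = 29592 \left(- \frac{253335}{28181492071}\right) = - \frac{7496689320}{28181492071}$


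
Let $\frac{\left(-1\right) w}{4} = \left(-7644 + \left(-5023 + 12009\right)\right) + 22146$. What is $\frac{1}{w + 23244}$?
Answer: $- \frac{1}{62708} \approx -1.5947 \cdot 10^{-5}$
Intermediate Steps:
$w = -85952$ ($w = - 4 \left(\left(-7644 + \left(-5023 + 12009\right)\right) + 22146\right) = - 4 \left(\left(-7644 + 6986\right) + 22146\right) = - 4 \left(-658 + 22146\right) = \left(-4\right) 21488 = -85952$)
$\frac{1}{w + 23244} = \frac{1}{-85952 + 23244} = \frac{1}{-62708} = - \frac{1}{62708}$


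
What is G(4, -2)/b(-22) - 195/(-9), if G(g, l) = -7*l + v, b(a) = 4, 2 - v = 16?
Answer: 65/3 ≈ 21.667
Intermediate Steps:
v = -14 (v = 2 - 1*16 = 2 - 16 = -14)
G(g, l) = -14 - 7*l (G(g, l) = -7*l - 14 = -14 - 7*l)
G(4, -2)/b(-22) - 195/(-9) = (-14 - 7*(-2))/4 - 195/(-9) = (-14 + 14)*(¼) - 195*(-⅑) = 0*(¼) + 65/3 = 0 + 65/3 = 65/3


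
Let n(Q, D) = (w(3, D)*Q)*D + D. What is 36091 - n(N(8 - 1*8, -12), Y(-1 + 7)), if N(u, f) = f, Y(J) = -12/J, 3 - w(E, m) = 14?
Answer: 36357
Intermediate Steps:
w(E, m) = -11 (w(E, m) = 3 - 1*14 = 3 - 14 = -11)
n(Q, D) = D - 11*D*Q (n(Q, D) = (-11*Q)*D + D = -11*D*Q + D = D - 11*D*Q)
36091 - n(N(8 - 1*8, -12), Y(-1 + 7)) = 36091 - (-12/(-1 + 7))*(1 - 11*(-12)) = 36091 - (-12/6)*(1 + 132) = 36091 - (-12*1/6)*133 = 36091 - (-2)*133 = 36091 - 1*(-266) = 36091 + 266 = 36357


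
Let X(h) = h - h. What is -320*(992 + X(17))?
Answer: -317440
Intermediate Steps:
X(h) = 0
-320*(992 + X(17)) = -320*(992 + 0) = -320*992 = -317440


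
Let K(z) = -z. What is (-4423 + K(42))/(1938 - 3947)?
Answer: 4465/2009 ≈ 2.2225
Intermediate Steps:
(-4423 + K(42))/(1938 - 3947) = (-4423 - 1*42)/(1938 - 3947) = (-4423 - 42)/(-2009) = -4465*(-1/2009) = 4465/2009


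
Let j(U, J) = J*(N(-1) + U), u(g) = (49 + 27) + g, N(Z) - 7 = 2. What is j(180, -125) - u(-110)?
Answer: -23591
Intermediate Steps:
N(Z) = 9 (N(Z) = 7 + 2 = 9)
u(g) = 76 + g
j(U, J) = J*(9 + U)
j(180, -125) - u(-110) = -125*(9 + 180) - (76 - 110) = -125*189 - 1*(-34) = -23625 + 34 = -23591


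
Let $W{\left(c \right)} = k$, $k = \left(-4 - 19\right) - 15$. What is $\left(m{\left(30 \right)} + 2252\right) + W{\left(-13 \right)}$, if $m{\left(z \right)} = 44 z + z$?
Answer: $3564$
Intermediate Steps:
$m{\left(z \right)} = 45 z$
$k = -38$ ($k = -23 - 15 = -38$)
$W{\left(c \right)} = -38$
$\left(m{\left(30 \right)} + 2252\right) + W{\left(-13 \right)} = \left(45 \cdot 30 + 2252\right) - 38 = \left(1350 + 2252\right) - 38 = 3602 - 38 = 3564$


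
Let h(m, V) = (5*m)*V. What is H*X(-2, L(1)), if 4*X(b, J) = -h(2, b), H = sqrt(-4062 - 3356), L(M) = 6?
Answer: 5*I*sqrt(7418) ≈ 430.64*I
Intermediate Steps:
H = I*sqrt(7418) (H = sqrt(-7418) = I*sqrt(7418) ≈ 86.128*I)
h(m, V) = 5*V*m
X(b, J) = -5*b/2 (X(b, J) = (-5*b*2)/4 = (-10*b)/4 = -5*b/2)
H*X(-2, L(1)) = (I*sqrt(7418))*(-5/2*(-2)) = (I*sqrt(7418))*5 = 5*I*sqrt(7418)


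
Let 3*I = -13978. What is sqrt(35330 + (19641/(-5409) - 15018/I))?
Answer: 2*sqrt(1402491266695755609)/12601167 ≈ 187.96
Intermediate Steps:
I = -13978/3 (I = (1/3)*(-13978) = -13978/3 ≈ -4659.3)
sqrt(35330 + (19641/(-5409) - 15018/I)) = sqrt(35330 + (19641/(-5409) - 15018/(-13978/3))) = sqrt(35330 + (19641*(-1/5409) - 15018*(-3/13978))) = sqrt(35330 + (-6547/1803 + 22527/6989)) = sqrt(35330 - 5140802/12601167) = sqrt(445194089308/12601167) = 2*sqrt(1402491266695755609)/12601167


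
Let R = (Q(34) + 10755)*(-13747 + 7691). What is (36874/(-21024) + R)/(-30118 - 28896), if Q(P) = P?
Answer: 686835008645/620355168 ≈ 1107.2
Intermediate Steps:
R = -65338184 (R = (34 + 10755)*(-13747 + 7691) = 10789*(-6056) = -65338184)
(36874/(-21024) + R)/(-30118 - 28896) = (36874/(-21024) - 65338184)/(-30118 - 28896) = (36874*(-1/21024) - 65338184)/(-59014) = (-18437/10512 - 65338184)*(-1/59014) = -686835008645/10512*(-1/59014) = 686835008645/620355168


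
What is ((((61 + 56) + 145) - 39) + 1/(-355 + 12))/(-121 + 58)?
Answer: -25496/7203 ≈ -3.5396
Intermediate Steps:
((((61 + 56) + 145) - 39) + 1/(-355 + 12))/(-121 + 58) = (((117 + 145) - 39) + 1/(-343))/(-63) = ((262 - 39) - 1/343)*(-1/63) = (223 - 1/343)*(-1/63) = (76488/343)*(-1/63) = -25496/7203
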